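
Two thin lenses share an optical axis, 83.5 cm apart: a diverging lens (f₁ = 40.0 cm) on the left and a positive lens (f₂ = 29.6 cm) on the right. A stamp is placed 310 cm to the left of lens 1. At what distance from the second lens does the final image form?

39.4 cm

Lens 1 is diverging, so f₁ = −40.0 cm.
Lens 1: 1/d_i1 = 1/f₁ − 1/d_o1 = 1/(-40.0) − 1/(310) = -0.02823, so d_i1 = -35.43 cm.
The intermediate image is 35.43 cm to the left of lens 1 (virtual), which is 83.5 − (-35.43) = 118.9 cm to the left of lens 2, so d_o2 = +118.9 cm.
Lens 2: 1/d_i2 = 1/f₂ − 1/d_o2 = 1/(29.6) − 1/(118.9) = 0.02537, so d_i2 = 39.4 cm.
The final image is real, 39.4 cm to the right of lens 2 (overall magnification ≈ -0.038).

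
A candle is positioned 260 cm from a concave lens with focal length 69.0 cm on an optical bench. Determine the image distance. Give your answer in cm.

For a concave lens, f = -69.0 cm.
Thin-lens equation: 1/s_i = 1/f − 1/s_o = 1/(-69.00) − 1/(260) = -0.01449 − 0.003846 = -0.01834, so s_i = -54.5 cm.
The image is virtual, upright and reduced, on the same side as the object.

54.5 cm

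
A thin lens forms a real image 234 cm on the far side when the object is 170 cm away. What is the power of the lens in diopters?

d_i = +234 cm.
1/f = 1/d_o + 1/d_i = 1/(170) + 1/(234) = 0.01016 cm⁻¹.
f = 98.47 cm = 0.9847 m, so P = 1/f = +1.02 D.

P = +1.02 D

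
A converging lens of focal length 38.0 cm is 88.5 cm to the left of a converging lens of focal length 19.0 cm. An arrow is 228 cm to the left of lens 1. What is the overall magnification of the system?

m = +0.159

Lens 1: 1/d_i1 = 1/(38.0) − 1/(228) = 0.02193, so d_i1 = 45.60 cm; m₁ = −d_i1/d_o1 = -0.2000.
d_o2 = 88.5 − (45.60) = 42.90 cm.
Lens 2: 1/d_i2 = 1/(19.0) − 1/(42.90) = 0.02932, so d_i2 = 34.10 cm; m₂ = −d_i2/d_o2 = -0.7950.
m = m₁·m₂ = (-0.2000)(-0.7950) = +0.159.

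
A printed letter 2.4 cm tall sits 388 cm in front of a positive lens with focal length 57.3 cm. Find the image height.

1/d_i = 1/f − 1/d_o = 1/(57.30) − 1/(388) = 0.01487, so d_i = 67.23 cm.
m = −d_i/d_o = -0.1733.
|h_i| = |m|·h_o = 0.1733 × 2.4 = 0.416 cm. The image is real, inverted and reduced, on the far side of the lens.

0.416 cm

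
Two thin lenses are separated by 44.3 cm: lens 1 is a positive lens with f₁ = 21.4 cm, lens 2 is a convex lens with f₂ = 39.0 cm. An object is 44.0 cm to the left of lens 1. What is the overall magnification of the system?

Lens 1: 1/d_i1 = 1/(21.4) − 1/(44.0) = 0.02400, so d_i1 = 41.66 cm; m₁ = −d_i1/d_o1 = -0.9468.
d_o2 = 44.3 − (41.66) = 2.640 cm.
Lens 2: 1/d_i2 = 1/(39.0) − 1/(2.640) = -0.3531, so d_i2 = -2.832 cm; m₂ = −d_i2/d_o2 = +1.073.
m = m₁·m₂ = (-0.9468)(+1.073) = -1.02.

m = -1.02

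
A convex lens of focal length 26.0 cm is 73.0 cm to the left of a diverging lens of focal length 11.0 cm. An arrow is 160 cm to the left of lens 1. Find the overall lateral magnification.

m = -0.0403

Lens 1: 1/d_i1 = 1/(26.0) − 1/(160) = 0.03221, so d_i1 = 31.04 cm; m₁ = −d_i1/d_o1 = -0.1940.
d_o2 = 73.0 − (31.04) = 41.96 cm.
f₂ = −11.0 cm (diverging).
Lens 2: 1/d_i2 = 1/(-11.0) − 1/(41.96) = -0.1147, so d_i2 = -8.715 cm; m₂ = −d_i2/d_o2 = +0.2077.
m = m₁·m₂ = (-0.1940)(+0.2077) = -0.0403.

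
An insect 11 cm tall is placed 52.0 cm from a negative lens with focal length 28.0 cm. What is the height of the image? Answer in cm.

3.85 cm

For a negative lens, f = -28.0 cm.
1/d_i = 1/f − 1/d_o = 1/(-28.00) − 1/(52.0) = -0.05495, so d_i = -18.20 cm.
m = −d_i/d_o = +0.3500.
|h_i| = |m|·h_o = 0.3500 × 11 = 3.85 cm. The image is virtual, upright and reduced, on the same side as the object.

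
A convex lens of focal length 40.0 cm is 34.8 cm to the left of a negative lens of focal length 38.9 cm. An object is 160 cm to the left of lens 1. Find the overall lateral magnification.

Lens 1: 1/d_i1 = 1/(40.0) − 1/(160) = 0.01875, so d_i1 = 53.33 cm; m₁ = −d_i1/d_o1 = -0.3333.
d_o2 = 34.8 − (53.33) = -18.53 cm (virtual object).
f₂ = −38.9 cm (diverging).
Lens 2: 1/d_i2 = 1/(-38.9) − 1/(-18.53) = 0.02826, so d_i2 = 35.39 cm; m₂ = −d_i2/d_o2 = +1.910.
m = m₁·m₂ = (-0.3333)(+1.910) = -0.637.

m = -0.637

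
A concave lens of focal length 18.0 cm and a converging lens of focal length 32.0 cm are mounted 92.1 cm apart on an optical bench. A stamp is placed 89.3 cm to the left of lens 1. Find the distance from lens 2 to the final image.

Lens 1 is diverging, so f₁ = −18.0 cm.
Lens 1: 1/d_i1 = 1/f₁ − 1/d_o1 = 1/(-18.0) − 1/(89.3) = -0.06675, so d_i1 = -14.98 cm.
The intermediate image is 14.98 cm to the left of lens 1 (virtual), which is 92.1 − (-14.98) = 107.1 cm to the left of lens 2, so d_o2 = +107.1 cm.
Lens 2: 1/d_i2 = 1/f₂ − 1/d_o2 = 1/(32.0) − 1/(107.1) = 0.02191, so d_i2 = 45.6 cm.
The final image is real, 45.6 cm to the right of lens 2 (overall magnification ≈ -0.071).

45.6 cm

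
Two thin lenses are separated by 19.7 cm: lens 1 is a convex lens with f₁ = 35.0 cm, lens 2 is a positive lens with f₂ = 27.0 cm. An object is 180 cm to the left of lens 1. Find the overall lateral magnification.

Lens 1: 1/d_i1 = 1/(35.0) − 1/(180) = 0.02302, so d_i1 = 43.45 cm; m₁ = −d_i1/d_o1 = -0.2414.
d_o2 = 19.7 − (43.45) = -23.75 cm (virtual object).
Lens 2: 1/d_i2 = 1/(27.0) − 1/(-23.75) = 0.07914, so d_i2 = 12.64 cm; m₂ = −d_i2/d_o2 = +0.5320.
m = m₁·m₂ = (-0.2414)(+0.5320) = -0.128.

m = -0.128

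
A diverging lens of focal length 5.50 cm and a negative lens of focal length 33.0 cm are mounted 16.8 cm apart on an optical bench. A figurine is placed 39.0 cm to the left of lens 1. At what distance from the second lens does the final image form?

Lens 1 is diverging, so f₁ = −5.50 cm.
Lens 1: 1/d_i1 = 1/f₁ − 1/d_o1 = 1/(-5.50) − 1/(39.0) = -0.2075, so d_i1 = -4.820 cm.
The intermediate image is 4.820 cm to the left of lens 1 (virtual), which is 16.8 − (-4.820) = 21.62 cm to the left of lens 2, so d_o2 = +21.62 cm.
Lens 2 is diverging, so f₂ = −33.0 cm.
Lens 2: 1/d_i2 = 1/f₂ − 1/d_o2 = 1/(-33.0) − 1/(21.62) = -0.07656, so d_i2 = -13.1 cm.
The final image is virtual, 13.1 cm to the left of lens 2 (overall magnification ≈ 0.075).

13.1 cm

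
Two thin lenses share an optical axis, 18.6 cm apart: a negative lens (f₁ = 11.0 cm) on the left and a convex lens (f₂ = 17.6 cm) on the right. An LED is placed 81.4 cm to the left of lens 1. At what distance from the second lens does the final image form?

Lens 1 is diverging, so f₁ = −11.0 cm.
Lens 1: 1/d_i1 = 1/f₁ − 1/d_o1 = 1/(-11.0) − 1/(81.4) = -0.1032, so d_i1 = -9.690 cm.
The intermediate image is 9.690 cm to the left of lens 1 (virtual), which is 18.6 − (-9.690) = 28.29 cm to the left of lens 2, so d_o2 = +28.29 cm.
Lens 2: 1/d_i2 = 1/f₂ − 1/d_o2 = 1/(17.6) − 1/(28.29) = 0.02147, so d_i2 = 46.6 cm.
The final image is real, 46.6 cm to the right of lens 2 (overall magnification ≈ -0.20).

46.6 cm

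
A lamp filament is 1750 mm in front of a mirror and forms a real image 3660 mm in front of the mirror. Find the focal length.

Real image ⇒ d_i = +3660 mm.
1/f = 1/d_o + 1/d_i = 1/(1750) + 1/(3660) = 0.0008447, so f = 1180 mm.
Since f is positive, the mirror is concave.

f = 1180 mm (concave)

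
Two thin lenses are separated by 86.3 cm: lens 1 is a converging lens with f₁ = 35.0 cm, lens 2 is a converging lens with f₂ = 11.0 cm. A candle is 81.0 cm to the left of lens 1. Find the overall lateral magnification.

m = +0.612

Lens 1: 1/d_i1 = 1/(35.0) − 1/(81.0) = 0.01623, so d_i1 = 61.63 cm; m₁ = −d_i1/d_o1 = -0.7609.
d_o2 = 86.3 − (61.63) = 24.67 cm.
Lens 2: 1/d_i2 = 1/(11.0) − 1/(24.67) = 0.05037, so d_i2 = 19.85 cm; m₂ = −d_i2/d_o2 = -0.8047.
m = m₁·m₂ = (-0.7609)(-0.8047) = +0.612.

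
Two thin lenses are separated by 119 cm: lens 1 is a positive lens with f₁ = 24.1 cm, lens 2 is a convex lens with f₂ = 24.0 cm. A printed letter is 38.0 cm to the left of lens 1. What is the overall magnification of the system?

Lens 1: 1/d_i1 = 1/(24.1) − 1/(38.0) = 0.01518, so d_i1 = 65.88 cm; m₁ = −d_i1/d_o1 = -1.734.
d_o2 = 119 − (65.88) = 53.12 cm.
Lens 2: 1/d_i2 = 1/(24.0) − 1/(53.12) = 0.02284, so d_i2 = 43.78 cm; m₂ = −d_i2/d_o2 = -0.8242.
m = m₁·m₂ = (-1.734)(-0.8242) = +1.43.

m = +1.43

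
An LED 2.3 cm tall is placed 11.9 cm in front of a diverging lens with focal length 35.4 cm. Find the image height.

1.72 cm

For a diverging lens, f = -35.4 cm.
1/d_i = 1/f − 1/d_o = 1/(-35.40) − 1/(11.9) = -0.1123, so d_i = -8.906 cm.
m = −d_i/d_o = +0.7484.
|h_i| = |m|·h_o = 0.7484 × 2.3 = 1.72 cm. The image is virtual, upright and reduced, on the same side as the object.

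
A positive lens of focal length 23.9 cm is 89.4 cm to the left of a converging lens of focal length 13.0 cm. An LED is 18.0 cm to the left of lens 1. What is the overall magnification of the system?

m = -0.353

Lens 1: 1/d_i1 = 1/(23.9) − 1/(18.0) = -0.01371, so d_i1 = -72.92 cm; m₁ = −d_i1/d_o1 = +4.051.
d_o2 = 89.4 − (-72.92) = 162.3 cm.
Lens 2: 1/d_i2 = 1/(13.0) − 1/(162.3) = 0.07076, so d_i2 = 14.13 cm; m₂ = −d_i2/d_o2 = -0.08707.
m = m₁·m₂ = (+4.051)(-0.08707) = -0.353.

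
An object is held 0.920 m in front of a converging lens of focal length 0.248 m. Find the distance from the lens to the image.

0.340 m

Lens equation: 1/s_i = 1/f − 1/s_o = 1/(0.2480) − 1/(0.920) = 4.032 − 1.087 = 2.945, so s_i = 0.340 m.
The image is real, inverted and reduced, on the far side of the lens.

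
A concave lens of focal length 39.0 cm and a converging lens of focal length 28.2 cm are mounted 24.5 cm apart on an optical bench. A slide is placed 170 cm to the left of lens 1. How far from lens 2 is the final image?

56.6 cm

Lens 1 is diverging, so f₁ = −39.0 cm.
Lens 1: 1/d_i1 = 1/f₁ − 1/d_o1 = 1/(-39.0) − 1/(170) = -0.03152, so d_i1 = -31.72 cm.
The intermediate image is 31.72 cm to the left of lens 1 (virtual), which is 24.5 − (-31.72) = 56.22 cm to the left of lens 2, so d_o2 = +56.22 cm.
Lens 2: 1/d_i2 = 1/f₂ − 1/d_o2 = 1/(28.2) − 1/(56.22) = 0.01767, so d_i2 = 56.6 cm.
The final image is real, 56.6 cm to the right of lens 2 (overall magnification ≈ -0.19).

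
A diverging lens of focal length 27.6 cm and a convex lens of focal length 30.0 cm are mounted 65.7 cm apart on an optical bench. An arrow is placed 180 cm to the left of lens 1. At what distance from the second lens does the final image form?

Lens 1 is diverging, so f₁ = −27.6 cm.
Lens 1: 1/d_i1 = 1/f₁ − 1/d_o1 = 1/(-27.6) − 1/(180) = -0.04179, so d_i1 = -23.93 cm.
The intermediate image is 23.93 cm to the left of lens 1 (virtual), which is 65.7 − (-23.93) = 89.63 cm to the left of lens 2, so d_o2 = +89.63 cm.
Lens 2: 1/d_i2 = 1/f₂ − 1/d_o2 = 1/(30.0) − 1/(89.63) = 0.02218, so d_i2 = 45.1 cm.
The final image is real, 45.1 cm to the right of lens 2 (overall magnification ≈ -0.067).

45.1 cm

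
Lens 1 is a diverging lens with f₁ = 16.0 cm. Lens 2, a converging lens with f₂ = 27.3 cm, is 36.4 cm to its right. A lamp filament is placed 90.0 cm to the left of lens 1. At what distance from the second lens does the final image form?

60.2 cm

Lens 1 is diverging, so f₁ = −16.0 cm.
Lens 1: 1/d_i1 = 1/f₁ − 1/d_o1 = 1/(-16.0) − 1/(90.0) = -0.07361, so d_i1 = -13.58 cm.
The intermediate image is 13.58 cm to the left of lens 1 (virtual), which is 36.4 − (-13.58) = 49.98 cm to the left of lens 2, so d_o2 = +49.98 cm.
Lens 2: 1/d_i2 = 1/f₂ − 1/d_o2 = 1/(27.3) − 1/(49.98) = 0.01662, so d_i2 = 60.2 cm.
The final image is real, 60.2 cm to the right of lens 2 (overall magnification ≈ -0.18).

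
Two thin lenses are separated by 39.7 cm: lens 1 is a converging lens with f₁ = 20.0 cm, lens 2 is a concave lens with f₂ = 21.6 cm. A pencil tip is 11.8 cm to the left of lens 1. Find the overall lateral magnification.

m = +0.585

Lens 1: 1/d_i1 = 1/(20.0) − 1/(11.8) = -0.03475, so d_i1 = -28.78 cm; m₁ = −d_i1/d_o1 = +2.439.
d_o2 = 39.7 − (-28.78) = 68.48 cm.
f₂ = −21.6 cm (diverging).
Lens 2: 1/d_i2 = 1/(-21.6) − 1/(68.48) = -0.06090, so d_i2 = -16.42 cm; m₂ = −d_i2/d_o2 = +0.2398.
m = m₁·m₂ = (+2.439)(+0.2398) = +0.585.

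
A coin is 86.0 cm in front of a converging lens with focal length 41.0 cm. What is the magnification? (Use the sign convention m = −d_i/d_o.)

1/d_i = 1/f − 1/d_o = 1/(41.00) − 1/(86.0) = 0.01276, so d_i = 78.36 cm.
m = −d_i/d_o = −(78.36)/(86.0) = -0.911.
The image is real, inverted and reduced, on the far side of the lens.

m = -0.911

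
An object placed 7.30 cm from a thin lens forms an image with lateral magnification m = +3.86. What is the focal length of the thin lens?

m = −d_i/d_o ⇒ d_i = −m·d_o = −(+3.86)·(7.30) = -28.18 cm.
1/f = 1/d_o + 1/d_i = 1/(7.30) + 1/(-28.18) = 0.1015, so f = 9.85 cm.
Since f is positive, the thin lens is converging.

f = 9.85 cm (converging)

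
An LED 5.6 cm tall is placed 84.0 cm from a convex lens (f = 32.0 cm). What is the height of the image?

3.45 cm

1/d_i = 1/f − 1/d_o = 1/(32.00) − 1/(84.0) = 0.01935, so d_i = 51.69 cm.
m = −d_i/d_o = -0.6154.
|h_i| = |m|·h_o = 0.6154 × 5.6 = 3.45 cm. The image is real, inverted and reduced, on the far side of the lens.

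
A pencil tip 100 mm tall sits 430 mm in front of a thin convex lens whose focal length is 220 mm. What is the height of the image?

1/d_i = 1/f − 1/d_o = 1/(220.0) − 1/(430) = 0.002220, so d_i = 450.5 mm.
m = −d_i/d_o = -1.048.
|h_i| = |m|·h_o = 1.048 × 100 = 105 mm. The image is real, inverted and enlarged, on the far side of the lens.

105 mm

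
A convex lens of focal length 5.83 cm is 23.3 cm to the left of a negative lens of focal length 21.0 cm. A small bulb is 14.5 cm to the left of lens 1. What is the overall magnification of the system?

Lens 1: 1/d_i1 = 1/(5.83) − 1/(14.5) = 0.1026, so d_i1 = 9.750 cm; m₁ = −d_i1/d_o1 = -0.6724.
d_o2 = 23.3 − (9.750) = 13.55 cm.
f₂ = −21.0 cm (diverging).
Lens 2: 1/d_i2 = 1/(-21.0) − 1/(13.55) = -0.1214, so d_i2 = -8.236 cm; m₂ = −d_i2/d_o2 = +0.6078.
m = m₁·m₂ = (-0.6724)(+0.6078) = -0.409.

m = -0.409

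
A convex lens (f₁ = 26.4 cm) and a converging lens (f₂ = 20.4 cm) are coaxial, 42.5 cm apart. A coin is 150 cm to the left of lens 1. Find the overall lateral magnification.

m = -0.438

Lens 1: 1/d_i1 = 1/(26.4) − 1/(150) = 0.03121, so d_i1 = 32.04 cm; m₁ = −d_i1/d_o1 = -0.2136.
d_o2 = 42.5 − (32.04) = 10.46 cm.
Lens 2: 1/d_i2 = 1/(20.4) − 1/(10.46) = -0.04658, so d_i2 = -21.47 cm; m₂ = −d_i2/d_o2 = +2.052.
m = m₁·m₂ = (-0.2136)(+2.052) = -0.438.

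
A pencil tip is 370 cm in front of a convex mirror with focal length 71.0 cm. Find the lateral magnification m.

For a convex mirror, f = -71.0 cm.
1/d_i = 1/f − 1/d_o = 1/(-71.00) − 1/(370) = -0.01679, so d_i = -59.57 cm.
m = −d_i/d_o = −(-59.57)/(370) = +0.161.
The image is virtual, upright and reduced, behind the mirror.

m = +0.161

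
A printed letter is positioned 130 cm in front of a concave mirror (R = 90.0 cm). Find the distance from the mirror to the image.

68.8 cm

f = R/2 = 90.0/2 = 45.00 cm.
Mirror equation: 1/s_i = 1/f − 1/s_o = 1/(45.00) − 1/(130) = 0.02222 − 0.007692 = 0.01453, so s_i = 68.8 cm.
The image is real, inverted and reduced, in front of the mirror.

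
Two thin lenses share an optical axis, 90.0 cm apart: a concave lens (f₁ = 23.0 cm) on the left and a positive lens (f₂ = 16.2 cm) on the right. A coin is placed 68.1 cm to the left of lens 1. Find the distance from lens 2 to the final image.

19.1 cm

Lens 1 is diverging, so f₁ = −23.0 cm.
Lens 1: 1/d_i1 = 1/f₁ − 1/d_o1 = 1/(-23.0) − 1/(68.1) = -0.05816, so d_i1 = -17.19 cm.
The intermediate image is 17.19 cm to the left of lens 1 (virtual), which is 90.0 − (-17.19) = 107.2 cm to the left of lens 2, so d_o2 = +107.2 cm.
Lens 2: 1/d_i2 = 1/f₂ − 1/d_o2 = 1/(16.2) − 1/(107.2) = 0.05240, so d_i2 = 19.1 cm.
The final image is real, 19.1 cm to the right of lens 2 (overall magnification ≈ -0.045).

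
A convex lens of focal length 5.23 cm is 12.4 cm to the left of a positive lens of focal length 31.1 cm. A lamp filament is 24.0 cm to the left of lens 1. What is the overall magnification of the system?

m = -0.341

Lens 1: 1/d_i1 = 1/(5.23) − 1/(24.0) = 0.1495, so d_i1 = 6.687 cm; m₁ = −d_i1/d_o1 = -0.2786.
d_o2 = 12.4 − (6.687) = 5.713 cm.
Lens 2: 1/d_i2 = 1/(31.1) − 1/(5.713) = -0.1429, so d_i2 = -6.999 cm; m₂ = −d_i2/d_o2 = +1.225.
m = m₁·m₂ = (-0.2786)(+1.225) = -0.341.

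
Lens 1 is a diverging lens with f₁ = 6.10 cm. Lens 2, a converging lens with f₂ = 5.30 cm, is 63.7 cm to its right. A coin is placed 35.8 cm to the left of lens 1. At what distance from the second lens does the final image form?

5.74 cm

Lens 1 is diverging, so f₁ = −6.10 cm.
Lens 1: 1/d_i1 = 1/f₁ − 1/d_o1 = 1/(-6.10) − 1/(35.8) = -0.1919, so d_i1 = -5.212 cm.
The intermediate image is 5.212 cm to the left of lens 1 (virtual), which is 63.7 − (-5.212) = 68.91 cm to the left of lens 2, so d_o2 = +68.91 cm.
Lens 2: 1/d_i2 = 1/f₂ − 1/d_o2 = 1/(5.30) − 1/(68.91) = 0.1742, so d_i2 = 5.74 cm.
The final image is real, 5.74 cm to the right of lens 2 (overall magnification ≈ -0.012).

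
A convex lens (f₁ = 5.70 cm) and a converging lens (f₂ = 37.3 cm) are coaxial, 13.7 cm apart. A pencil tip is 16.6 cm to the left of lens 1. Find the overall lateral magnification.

m = -0.604

Lens 1: 1/d_i1 = 1/(5.70) − 1/(16.6) = 0.1152, so d_i1 = 8.681 cm; m₁ = −d_i1/d_o1 = -0.5230.
d_o2 = 13.7 − (8.681) = 5.019 cm.
Lens 2: 1/d_i2 = 1/(37.3) − 1/(5.019) = -0.1724, so d_i2 = -5.799 cm; m₂ = −d_i2/d_o2 = +1.155.
m = m₁·m₂ = (-0.5230)(+1.155) = -0.604.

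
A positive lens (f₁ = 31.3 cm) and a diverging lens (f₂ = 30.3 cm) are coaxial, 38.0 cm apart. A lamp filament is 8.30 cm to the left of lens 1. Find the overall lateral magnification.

Lens 1: 1/d_i1 = 1/(31.3) − 1/(8.30) = -0.08853, so d_i1 = -11.30 cm; m₁ = −d_i1/d_o1 = +1.361.
d_o2 = 38.0 − (-11.30) = 49.30 cm.
f₂ = −30.3 cm (diverging).
Lens 2: 1/d_i2 = 1/(-30.3) − 1/(49.30) = -0.05329, so d_i2 = -18.77 cm; m₂ = −d_i2/d_o2 = +0.3807.
m = m₁·m₂ = (+1.361)(+0.3807) = +0.518.

m = +0.518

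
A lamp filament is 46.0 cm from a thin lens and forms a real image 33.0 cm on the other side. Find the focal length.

f = 19.2 cm (converging)

Real image ⇒ d_i = +33.0 cm.
1/f = 1/d_o + 1/d_i = 1/(46.0) + 1/(33.0) = 0.05204, so f = 19.2 cm.
Since f is positive, the thin lens is converging.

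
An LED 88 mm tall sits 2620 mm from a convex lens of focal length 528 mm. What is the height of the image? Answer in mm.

1/d_i = 1/f − 1/d_o = 1/(528.0) − 1/(2620) = 0.001512, so d_i = 661.3 mm.
m = −d_i/d_o = -0.2524.
|h_i| = |m|·h_o = 0.2524 × 88 = 22.2 mm. The image is real, inverted and reduced, on the far side of the lens.

22.2 mm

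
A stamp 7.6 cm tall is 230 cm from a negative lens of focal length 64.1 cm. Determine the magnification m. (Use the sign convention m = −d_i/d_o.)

For a negative lens, f = -64.1 cm.
1/d_i = 1/f − 1/d_o = 1/(-64.10) − 1/(230) = -0.01995, so d_i = -50.13 cm.
m = −d_i/d_o = −(-50.13)/(230) = +0.218.
The image is virtual, upright and reduced, on the same side as the object.

m = +0.218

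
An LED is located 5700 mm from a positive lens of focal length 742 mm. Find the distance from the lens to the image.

853 mm

Thin-lens equation: 1/q = 1/f − 1/p = 1/(742.0) − 1/(5700) = 0.001348 − 0.0001754 = 0.001172, so q = 853 mm.
The image is real, inverted and reduced, on the far side of the lens.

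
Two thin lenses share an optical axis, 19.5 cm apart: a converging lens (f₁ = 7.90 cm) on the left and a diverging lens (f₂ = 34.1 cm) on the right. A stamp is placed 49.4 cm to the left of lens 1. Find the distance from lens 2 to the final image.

7.79 cm

Lens 1: 1/d_i1 = 1/f₁ − 1/d_o1 = 1/(7.90) − 1/(49.4) = 0.1063, so d_i1 = 9.404 cm.
The intermediate image is 9.404 cm to the right of lens 1, which is 19.5 − (9.404) = 10.10 cm to the left of lens 2, so d_o2 = +10.10 cm.
Lens 2 is diverging, so f₂ = −34.1 cm.
Lens 2: 1/d_i2 = 1/f₂ − 1/d_o2 = 1/(-34.1) − 1/(10.10) = -0.1283, so d_i2 = -7.79 cm.
The final image is virtual, 7.79 cm to the left of lens 2 (overall magnification ≈ -0.15).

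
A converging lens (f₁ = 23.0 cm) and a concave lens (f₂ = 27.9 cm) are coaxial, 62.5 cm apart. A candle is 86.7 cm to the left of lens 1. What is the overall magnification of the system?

m = -0.170

Lens 1: 1/d_i1 = 1/(23.0) − 1/(86.7) = 0.03194, so d_i1 = 31.30 cm; m₁ = −d_i1/d_o1 = -0.3610.
d_o2 = 62.5 − (31.30) = 31.20 cm.
f₂ = −27.9 cm (diverging).
Lens 2: 1/d_i2 = 1/(-27.9) − 1/(31.20) = -0.06789, so d_i2 = -14.73 cm; m₂ = −d_i2/d_o2 = +0.4721.
m = m₁·m₂ = (-0.3610)(+0.4721) = -0.170.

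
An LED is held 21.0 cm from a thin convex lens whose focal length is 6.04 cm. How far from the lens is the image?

8.48 cm

Lens equation: 1/q = 1/f − 1/p = 1/(6.040) − 1/(21.0) = 0.1656 − 0.04762 = 0.1179, so q = 8.48 cm.
The image is real, inverted and reduced, on the far side of the lens.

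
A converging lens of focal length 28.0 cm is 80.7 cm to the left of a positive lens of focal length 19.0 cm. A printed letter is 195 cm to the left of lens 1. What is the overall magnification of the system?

m = +0.110

Lens 1: 1/d_i1 = 1/(28.0) − 1/(195) = 0.03059, so d_i1 = 32.69 cm; m₁ = −d_i1/d_o1 = -0.1676.
d_o2 = 80.7 − (32.69) = 48.01 cm.
Lens 2: 1/d_i2 = 1/(19.0) − 1/(48.01) = 0.03180, so d_i2 = 31.44 cm; m₂ = −d_i2/d_o2 = -0.6549.
m = m₁·m₂ = (-0.1676)(-0.6549) = +0.110.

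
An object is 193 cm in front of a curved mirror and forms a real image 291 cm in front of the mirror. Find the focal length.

Real image ⇒ d_i = +291 cm.
1/f = 1/d_o + 1/d_i = 1/(193) + 1/(291) = 0.008618, so f = 116 cm.
Since f is positive, the curved mirror is concave.

f = 116 cm (concave)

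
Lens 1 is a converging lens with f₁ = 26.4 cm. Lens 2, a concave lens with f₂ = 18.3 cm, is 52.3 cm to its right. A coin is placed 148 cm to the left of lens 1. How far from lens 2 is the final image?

9.59 cm

Lens 1: 1/d_i1 = 1/f₁ − 1/d_o1 = 1/(26.4) − 1/(148) = 0.03112, so d_i1 = 32.13 cm.
The intermediate image is 32.13 cm to the right of lens 1, which is 52.3 − (32.13) = 20.17 cm to the left of lens 2, so d_o2 = +20.17 cm.
Lens 2 is diverging, so f₂ = −18.3 cm.
Lens 2: 1/d_i2 = 1/f₂ − 1/d_o2 = 1/(-18.3) − 1/(20.17) = -0.1042, so d_i2 = -9.59 cm.
The final image is virtual, 9.59 cm to the left of lens 2 (overall magnification ≈ -0.10).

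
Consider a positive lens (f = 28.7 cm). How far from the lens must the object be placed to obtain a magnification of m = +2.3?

m = −d_i/d_o ⇒ d_i = −m·d_o.
1/f = 1/d_o + 1/d_i = 1/d_o − 1/(m·d_o) = (1 − 1/m)/d_o, so d_o = f(1 − 1/m) = (28.70)(1 − 1/(+2.3)) = 16.2 cm.

16.2 cm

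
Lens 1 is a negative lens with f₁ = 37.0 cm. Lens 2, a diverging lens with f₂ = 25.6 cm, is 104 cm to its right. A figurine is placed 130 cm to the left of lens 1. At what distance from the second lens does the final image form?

Lens 1 is diverging, so f₁ = −37.0 cm.
Lens 1: 1/d_i1 = 1/f₁ − 1/d_o1 = 1/(-37.0) − 1/(130) = -0.03472, so d_i1 = -28.80 cm.
The intermediate image is 28.80 cm to the left of lens 1 (virtual), which is 104 − (-28.80) = 132.8 cm to the left of lens 2, so d_o2 = +132.8 cm.
Lens 2 is diverging, so f₂ = −25.6 cm.
Lens 2: 1/d_i2 = 1/f₂ − 1/d_o2 = 1/(-25.6) − 1/(132.8) = -0.04659, so d_i2 = -21.5 cm.
The final image is virtual, 21.5 cm to the left of lens 2 (overall magnification ≈ 0.036).

21.5 cm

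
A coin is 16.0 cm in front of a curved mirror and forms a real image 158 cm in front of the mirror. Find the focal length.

Real image ⇒ d_i = +158 cm.
1/f = 1/d_o + 1/d_i = 1/(16.0) + 1/(158) = 0.06883, so f = 14.5 cm.
Since f is positive, the curved mirror is concave.

f = 14.5 cm (concave)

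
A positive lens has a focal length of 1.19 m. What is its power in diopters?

P = 1/f = 1/(1.19 m) = +0.840 D.

P = +0.840 D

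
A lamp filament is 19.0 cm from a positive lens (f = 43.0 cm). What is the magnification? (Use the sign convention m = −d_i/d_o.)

1/d_i = 1/f − 1/d_o = 1/(43.00) − 1/(19.0) = -0.02938, so d_i = -34.04 cm.
m = −d_i/d_o = −(-34.04)/(19.0) = +1.79.
The image is virtual, upright and enlarged, on the same side as the object.

m = +1.79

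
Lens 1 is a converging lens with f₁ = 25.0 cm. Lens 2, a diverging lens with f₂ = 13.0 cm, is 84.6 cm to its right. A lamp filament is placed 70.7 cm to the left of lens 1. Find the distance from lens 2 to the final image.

10.1 cm

Lens 1: 1/d_i1 = 1/f₁ − 1/d_o1 = 1/(25.0) − 1/(70.7) = 0.02586, so d_i1 = 38.68 cm.
The intermediate image is 38.68 cm to the right of lens 1, which is 84.6 − (38.68) = 45.92 cm to the left of lens 2, so d_o2 = +45.92 cm.
Lens 2 is diverging, so f₂ = −13.0 cm.
Lens 2: 1/d_i2 = 1/f₂ − 1/d_o2 = 1/(-13.0) − 1/(45.92) = -0.09870, so d_i2 = -10.1 cm.
The final image is virtual, 10.1 cm to the left of lens 2 (overall magnification ≈ -0.12).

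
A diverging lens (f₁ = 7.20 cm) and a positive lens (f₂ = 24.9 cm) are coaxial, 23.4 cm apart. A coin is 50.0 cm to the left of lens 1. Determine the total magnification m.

f₁ = −7.20 cm (diverging).
Lens 1: 1/d_i1 = 1/(-7.20) − 1/(50.0) = -0.1589, so d_i1 = -6.294 cm; m₁ = −d_i1/d_o1 = +0.1259.
d_o2 = 23.4 − (-6.294) = 29.69 cm.
Lens 2: 1/d_i2 = 1/(24.9) − 1/(29.69) = 0.006479, so d_i2 = 154.3 cm; m₂ = −d_i2/d_o2 = -5.198.
m = m₁·m₂ = (+0.1259)(-5.198) = -0.654.

m = -0.654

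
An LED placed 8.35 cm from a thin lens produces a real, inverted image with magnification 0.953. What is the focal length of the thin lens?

f = 4.07 cm (converging)

m = −d_i/d_o ⇒ d_i = −m·d_o = −(-0.953)·(8.35) = 7.958 cm.
1/f = 1/d_o + 1/d_i = 1/(8.35) + 1/(7.958) = 0.2454, so f = 4.07 cm.
Since f is positive, the thin lens is converging.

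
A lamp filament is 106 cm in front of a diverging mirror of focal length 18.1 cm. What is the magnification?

m = +0.146

For a diverging mirror, f = -18.1 cm.
1/d_i = 1/f − 1/d_o = 1/(-18.10) − 1/(106) = -0.06468, so d_i = -15.46 cm.
m = −d_i/d_o = −(-15.46)/(106) = +0.146.
The image is virtual, upright and reduced, behind the mirror.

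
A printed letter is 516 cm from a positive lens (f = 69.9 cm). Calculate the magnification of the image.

1/d_i = 1/f − 1/d_o = 1/(69.90) − 1/(516) = 0.01237, so d_i = 80.85 cm.
m = −d_i/d_o = −(80.85)/(516) = -0.157.
The image is real, inverted and reduced, on the far side of the lens.

m = -0.157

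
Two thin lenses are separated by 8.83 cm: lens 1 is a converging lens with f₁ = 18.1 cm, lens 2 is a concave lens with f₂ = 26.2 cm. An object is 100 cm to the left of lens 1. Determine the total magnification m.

Lens 1: 1/d_i1 = 1/(18.1) − 1/(100) = 0.04525, so d_i1 = 22.10 cm; m₁ = −d_i1/d_o1 = -0.2210.
d_o2 = 8.83 − (22.10) = -13.27 cm (virtual object).
f₂ = −26.2 cm (diverging).
Lens 2: 1/d_i2 = 1/(-26.2) − 1/(-13.27) = 0.03719, so d_i2 = 26.89 cm; m₂ = −d_i2/d_o2 = +2.026.
m = m₁·m₂ = (-0.2210)(+2.026) = -0.448.

m = -0.448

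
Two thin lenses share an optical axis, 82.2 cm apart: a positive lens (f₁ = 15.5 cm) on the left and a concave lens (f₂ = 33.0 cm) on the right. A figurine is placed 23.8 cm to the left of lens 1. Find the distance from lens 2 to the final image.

17.6 cm

Lens 1: 1/d_i1 = 1/f₁ − 1/d_o1 = 1/(15.5) − 1/(23.8) = 0.02250, so d_i1 = 44.45 cm.
The intermediate image is 44.45 cm to the right of lens 1, which is 82.2 − (44.45) = 37.75 cm to the left of lens 2, so d_o2 = +37.75 cm.
Lens 2 is diverging, so f₂ = −33.0 cm.
Lens 2: 1/d_i2 = 1/f₂ − 1/d_o2 = 1/(-33.0) − 1/(37.75) = -0.05679, so d_i2 = -17.6 cm.
The final image is virtual, 17.6 cm to the left of lens 2 (overall magnification ≈ -0.87).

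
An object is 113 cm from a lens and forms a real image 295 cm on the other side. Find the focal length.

Real image ⇒ d_i = +295 cm.
1/f = 1/d_o + 1/d_i = 1/(113) + 1/(295) = 0.01224, so f = 81.7 cm.
Since f is positive, the lens is converging.

f = 81.7 cm (converging)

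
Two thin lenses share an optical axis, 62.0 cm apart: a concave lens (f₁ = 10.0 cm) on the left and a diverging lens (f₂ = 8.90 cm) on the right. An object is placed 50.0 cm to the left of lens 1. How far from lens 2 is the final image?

7.90 cm

Lens 1 is diverging, so f₁ = −10.0 cm.
Lens 1: 1/d_i1 = 1/f₁ − 1/d_o1 = 1/(-10.0) − 1/(50.0) = -0.1200, so d_i1 = -8.333 cm.
The intermediate image is 8.333 cm to the left of lens 1 (virtual), which is 62.0 − (-8.333) = 70.33 cm to the left of lens 2, so d_o2 = +70.33 cm.
Lens 2 is diverging, so f₂ = −8.90 cm.
Lens 2: 1/d_i2 = 1/f₂ − 1/d_o2 = 1/(-8.90) − 1/(70.33) = -0.1266, so d_i2 = -7.90 cm.
The final image is virtual, 7.90 cm to the left of lens 2 (overall magnification ≈ 0.019).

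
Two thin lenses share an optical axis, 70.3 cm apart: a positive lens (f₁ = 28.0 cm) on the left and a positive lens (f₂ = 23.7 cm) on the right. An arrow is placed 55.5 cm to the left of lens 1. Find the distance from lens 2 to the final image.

33.0 cm

Lens 1: 1/d_i1 = 1/f₁ − 1/d_o1 = 1/(28.0) − 1/(55.5) = 0.01770, so d_i1 = 56.51 cm.
The intermediate image is 56.51 cm to the right of lens 1, which is 70.3 − (56.51) = 13.79 cm to the left of lens 2, so d_o2 = +13.79 cm.
Lens 2: 1/d_i2 = 1/f₂ − 1/d_o2 = 1/(23.7) − 1/(13.79) = -0.03032, so d_i2 = -33.0 cm.
The final image is virtual, 33.0 cm to the left of lens 2 (overall magnification ≈ -2.4).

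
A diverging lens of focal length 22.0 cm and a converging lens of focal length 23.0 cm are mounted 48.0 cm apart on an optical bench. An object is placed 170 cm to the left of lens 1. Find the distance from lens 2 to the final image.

34.9 cm

Lens 1 is diverging, so f₁ = −22.0 cm.
Lens 1: 1/d_i1 = 1/f₁ − 1/d_o1 = 1/(-22.0) − 1/(170) = -0.05134, so d_i1 = -19.48 cm.
The intermediate image is 19.48 cm to the left of lens 1 (virtual), which is 48.0 − (-19.48) = 67.48 cm to the left of lens 2, so d_o2 = +67.48 cm.
Lens 2: 1/d_i2 = 1/f₂ − 1/d_o2 = 1/(23.0) − 1/(67.48) = 0.02866, so d_i2 = 34.9 cm.
The final image is real, 34.9 cm to the right of lens 2 (overall magnification ≈ -0.059).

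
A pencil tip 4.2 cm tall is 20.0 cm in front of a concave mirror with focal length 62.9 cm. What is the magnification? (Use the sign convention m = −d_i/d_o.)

m = +1.47

1/d_i = 1/f − 1/d_o = 1/(62.90) − 1/(20.0) = -0.03410, so d_i = -29.32 cm.
m = −d_i/d_o = −(-29.32)/(20.0) = +1.47.
The image is virtual, upright and enlarged, behind the mirror.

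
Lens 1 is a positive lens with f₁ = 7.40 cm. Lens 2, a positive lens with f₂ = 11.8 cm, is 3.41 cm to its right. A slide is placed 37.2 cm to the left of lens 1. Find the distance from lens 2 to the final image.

3.90 cm

Lens 1: 1/d_i1 = 1/f₁ − 1/d_o1 = 1/(7.40) − 1/(37.2) = 0.1083, so d_i1 = 9.238 cm.
The intermediate image is 9.238 cm to the right of lens 1, which lies 5.828 cm to the right of lens 2 — a virtual object — so d_o2 = −5.828 cm.
Lens 2: 1/d_i2 = 1/f₂ − 1/d_o2 = 1/(11.8) − 1/(-5.828) = 0.2563, so d_i2 = 3.90 cm.
The final image is real, 3.90 cm to the right of lens 2 (overall magnification ≈ -0.17).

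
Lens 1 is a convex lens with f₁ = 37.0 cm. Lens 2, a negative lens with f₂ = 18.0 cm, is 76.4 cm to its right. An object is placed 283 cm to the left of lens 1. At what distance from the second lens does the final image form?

11.7 cm

Lens 1: 1/d_i1 = 1/f₁ − 1/d_o1 = 1/(37.0) − 1/(283) = 0.02349, so d_i1 = 42.57 cm.
The intermediate image is 42.57 cm to the right of lens 1, which is 76.4 − (42.57) = 33.83 cm to the left of lens 2, so d_o2 = +33.83 cm.
Lens 2 is diverging, so f₂ = −18.0 cm.
Lens 2: 1/d_i2 = 1/f₂ − 1/d_o2 = 1/(-18.0) − 1/(33.83) = -0.08512, so d_i2 = -11.7 cm.
The final image is virtual, 11.7 cm to the left of lens 2 (overall magnification ≈ -0.052).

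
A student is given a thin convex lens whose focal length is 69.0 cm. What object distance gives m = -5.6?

m = −d_i/d_o ⇒ d_i = −m·d_o.
1/f = 1/d_o + 1/d_i = 1/d_o − 1/(m·d_o) = (1 − 1/m)/d_o, so d_o = f(1 − 1/m) = (69.00)(1 − 1/(-5.6)) = 81.3 cm.

81.3 cm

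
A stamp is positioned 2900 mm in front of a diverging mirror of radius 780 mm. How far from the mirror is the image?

f = R/2 = 780/2 = 390.0 mm; for a diverging mirror, f = -390.0 mm.
Mirror equation: 1/s_i = 1/f − 1/s_o = 1/(-390.0) − 1/(2900) = -0.002564 − 0.0003448 = -0.002909, so s_i = -344 mm.
The image is virtual, upright and reduced, behind the mirror.

344 mm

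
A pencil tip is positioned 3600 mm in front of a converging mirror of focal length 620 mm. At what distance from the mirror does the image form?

749 mm

Mirror equation: 1/d_i = 1/f − 1/d_o = 1/(620.0) − 1/(3600) = 0.001613 − 0.0002778 = 0.001335, so d_i = 749 mm.
The image is real, inverted and reduced, in front of the mirror.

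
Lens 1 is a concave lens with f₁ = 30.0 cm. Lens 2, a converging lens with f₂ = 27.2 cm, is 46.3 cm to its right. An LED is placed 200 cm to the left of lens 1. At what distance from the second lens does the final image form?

43.6 cm

Lens 1 is diverging, so f₁ = −30.0 cm.
Lens 1: 1/d_i1 = 1/f₁ − 1/d_o1 = 1/(-30.0) − 1/(200) = -0.03833, so d_i1 = -26.09 cm.
The intermediate image is 26.09 cm to the left of lens 1 (virtual), which is 46.3 − (-26.09) = 72.39 cm to the left of lens 2, so d_o2 = +72.39 cm.
Lens 2: 1/d_i2 = 1/f₂ − 1/d_o2 = 1/(27.2) − 1/(72.39) = 0.02295, so d_i2 = 43.6 cm.
The final image is real, 43.6 cm to the right of lens 2 (overall magnification ≈ -0.079).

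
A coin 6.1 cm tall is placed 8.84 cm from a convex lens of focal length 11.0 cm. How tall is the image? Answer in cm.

1/d_i = 1/f − 1/d_o = 1/(11.00) − 1/(8.84) = -0.02221, so d_i = -45.02 cm.
m = −d_i/d_o = +5.093.
|h_i| = |m|·h_o = 5.093 × 6.1 = 31.1 cm. The image is virtual, upright and enlarged, on the same side as the object.

31.1 cm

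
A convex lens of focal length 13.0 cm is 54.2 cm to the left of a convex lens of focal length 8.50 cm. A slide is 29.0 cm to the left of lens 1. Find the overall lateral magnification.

Lens 1: 1/d_i1 = 1/(13.0) − 1/(29.0) = 0.04244, so d_i1 = 23.56 cm; m₁ = −d_i1/d_o1 = -0.8124.
d_o2 = 54.2 − (23.56) = 30.64 cm.
Lens 2: 1/d_i2 = 1/(8.50) − 1/(30.64) = 0.08501, so d_i2 = 11.76 cm; m₂ = −d_i2/d_o2 = -0.3839.
m = m₁·m₂ = (-0.8124)(-0.3839) = +0.312.

m = +0.312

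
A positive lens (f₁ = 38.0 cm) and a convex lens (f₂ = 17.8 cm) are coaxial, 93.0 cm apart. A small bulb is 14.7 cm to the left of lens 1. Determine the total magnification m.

Lens 1: 1/d_i1 = 1/(38.0) − 1/(14.7) = -0.04171, so d_i1 = -23.97 cm; m₁ = −d_i1/d_o1 = +1.631.
d_o2 = 93.0 − (-23.97) = 117.0 cm.
Lens 2: 1/d_i2 = 1/(17.8) − 1/(117.0) = 0.04763, so d_i2 = 20.99 cm; m₂ = −d_i2/d_o2 = -0.1794.
m = m₁·m₂ = (+1.631)(-0.1794) = -0.293.

m = -0.293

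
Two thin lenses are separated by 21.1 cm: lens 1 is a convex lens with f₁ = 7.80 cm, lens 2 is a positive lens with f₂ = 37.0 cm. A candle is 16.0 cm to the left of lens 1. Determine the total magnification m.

Lens 1: 1/d_i1 = 1/(7.80) − 1/(16.0) = 0.06571, so d_i1 = 15.22 cm; m₁ = −d_i1/d_o1 = -0.9513.
d_o2 = 21.1 − (15.22) = 5.880 cm.
Lens 2: 1/d_i2 = 1/(37.0) − 1/(5.880) = -0.1430, so d_i2 = -6.991 cm; m₂ = −d_i2/d_o2 = +1.189.
m = m₁·m₂ = (-0.9513)(+1.189) = -1.13.

m = -1.13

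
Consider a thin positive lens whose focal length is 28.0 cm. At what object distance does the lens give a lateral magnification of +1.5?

m = −d_i/d_o ⇒ d_i = −m·d_o.
1/f = 1/d_o + 1/d_i = 1/d_o − 1/(m·d_o) = (1 − 1/m)/d_o, so d_o = f(1 − 1/m) = (28.00)(1 − 1/(+1.5)) = 9.33 cm.

9.33 cm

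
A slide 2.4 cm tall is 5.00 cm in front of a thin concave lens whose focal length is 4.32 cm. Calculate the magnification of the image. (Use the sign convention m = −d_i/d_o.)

m = +0.464

For a concave lens, f = -4.32 cm.
1/d_i = 1/f − 1/d_o = 1/(-4.320) − 1/(5.00) = -0.4315, so d_i = -2.318 cm.
m = −d_i/d_o = −(-2.318)/(5.00) = +0.464.
The image is virtual, upright and reduced, on the same side as the object.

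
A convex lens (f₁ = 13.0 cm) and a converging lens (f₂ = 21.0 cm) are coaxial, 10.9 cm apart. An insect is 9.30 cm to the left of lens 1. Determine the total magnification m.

Lens 1: 1/d_i1 = 1/(13.0) − 1/(9.30) = -0.03060, so d_i1 = -32.68 cm; m₁ = −d_i1/d_o1 = +3.514.
d_o2 = 10.9 − (-32.68) = 43.58 cm.
Lens 2: 1/d_i2 = 1/(21.0) − 1/(43.58) = 0.02467, so d_i2 = 40.53 cm; m₂ = −d_i2/d_o2 = -0.9300.
m = m₁·m₂ = (+3.514)(-0.9300) = -3.27.

m = -3.27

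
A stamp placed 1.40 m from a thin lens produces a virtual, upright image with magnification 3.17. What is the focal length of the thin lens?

f = 2.05 m (converging)

m = −d_i/d_o ⇒ d_i = −m·d_o = −(+3.17)·(1.40) = -4.438 m.
1/f = 1/d_o + 1/d_i = 1/(1.40) + 1/(-4.438) = 0.4890, so f = 2.05 m.
Since f is positive, the thin lens is converging.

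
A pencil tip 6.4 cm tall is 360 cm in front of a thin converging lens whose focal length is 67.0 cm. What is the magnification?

m = -0.229

1/d_i = 1/f − 1/d_o = 1/(67.00) − 1/(360) = 0.01215, so d_i = 82.32 cm.
m = −d_i/d_o = −(82.32)/(360) = -0.229.
The image is real, inverted and reduced, on the far side of the lens.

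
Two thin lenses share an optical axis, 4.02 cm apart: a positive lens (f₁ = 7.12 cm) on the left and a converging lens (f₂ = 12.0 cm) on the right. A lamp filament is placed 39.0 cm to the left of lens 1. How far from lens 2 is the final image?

3.37 cm

Lens 1: 1/d_i1 = 1/f₁ − 1/d_o1 = 1/(7.12) − 1/(39.0) = 0.1148, so d_i1 = 8.710 cm.
The intermediate image is 8.710 cm to the right of lens 1, which lies 4.690 cm to the right of lens 2 — a virtual object — so d_o2 = −4.690 cm.
Lens 2: 1/d_i2 = 1/f₂ − 1/d_o2 = 1/(12.0) − 1/(-4.690) = 0.2966, so d_i2 = 3.37 cm.
The final image is real, 3.37 cm to the right of lens 2 (overall magnification ≈ -0.16).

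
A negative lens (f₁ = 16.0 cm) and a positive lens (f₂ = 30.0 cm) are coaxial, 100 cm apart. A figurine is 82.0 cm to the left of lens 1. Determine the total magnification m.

m = -0.0587

f₁ = −16.0 cm (diverging).
Lens 1: 1/d_i1 = 1/(-16.0) − 1/(82.0) = -0.07470, so d_i1 = -13.39 cm; m₁ = −d_i1/d_o1 = +0.1633.
d_o2 = 100 − (-13.39) = 113.4 cm.
Lens 2: 1/d_i2 = 1/(30.0) − 1/(113.4) = 0.02451, so d_i2 = 40.79 cm; m₂ = −d_i2/d_o2 = -0.3597.
m = m₁·m₂ = (+0.1633)(-0.3597) = -0.0587.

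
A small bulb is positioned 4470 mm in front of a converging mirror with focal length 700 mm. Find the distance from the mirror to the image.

Mirror equation: 1/q = 1/f − 1/p = 1/(700.0) − 1/(4470) = 0.001429 − 0.0002237 = 0.001205, so q = 830 mm.
The image is real, inverted and reduced, in front of the mirror.

830 mm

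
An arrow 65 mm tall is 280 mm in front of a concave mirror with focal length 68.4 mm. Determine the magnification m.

m = -0.323

1/d_i = 1/f − 1/d_o = 1/(68.40) − 1/(280) = 0.01105, so d_i = 90.51 mm.
m = −d_i/d_o = −(90.51)/(280) = -0.323.
The image is real, inverted and reduced, in front of the mirror.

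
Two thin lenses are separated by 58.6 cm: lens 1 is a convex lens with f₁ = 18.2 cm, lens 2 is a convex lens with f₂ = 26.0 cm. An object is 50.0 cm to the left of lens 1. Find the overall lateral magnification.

m = +3.74

Lens 1: 1/d_i1 = 1/(18.2) − 1/(50.0) = 0.03495, so d_i1 = 28.62 cm; m₁ = −d_i1/d_o1 = -0.5724.
d_o2 = 58.6 − (28.62) = 29.98 cm.
Lens 2: 1/d_i2 = 1/(26.0) − 1/(29.98) = 0.005106, so d_i2 = 195.8 cm; m₂ = −d_i2/d_o2 = -6.533.
m = m₁·m₂ = (-0.5724)(-6.533) = +3.74.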